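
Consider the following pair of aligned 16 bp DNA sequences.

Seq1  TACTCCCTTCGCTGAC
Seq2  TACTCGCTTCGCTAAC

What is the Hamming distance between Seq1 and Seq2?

Differing sites — 6:C/G; 14:G/A.
That gives 2 mismatches out of 16 aligned sites, so the Hamming distance is 2.

2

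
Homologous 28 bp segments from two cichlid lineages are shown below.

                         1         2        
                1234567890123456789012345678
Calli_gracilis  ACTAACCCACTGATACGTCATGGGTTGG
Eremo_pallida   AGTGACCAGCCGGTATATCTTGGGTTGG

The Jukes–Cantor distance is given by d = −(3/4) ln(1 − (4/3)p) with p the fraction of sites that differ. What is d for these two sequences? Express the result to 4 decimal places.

0.4197

Mismatches occur at site 2 (C→G), site 4 (A→G), site 8 (C→A), site 9 (A→G), site 11 (T→C), site 13 (A→G), site 16 (C→T), site 17 (G→A), site 20 (A→T).
p = 9/28 = 0.321429.
d = −0.75 · ln(1 − (4/3)·0.321429) = −0.75 · ln(0.571428) = −0.75 · (-0.559617) = 0.4197.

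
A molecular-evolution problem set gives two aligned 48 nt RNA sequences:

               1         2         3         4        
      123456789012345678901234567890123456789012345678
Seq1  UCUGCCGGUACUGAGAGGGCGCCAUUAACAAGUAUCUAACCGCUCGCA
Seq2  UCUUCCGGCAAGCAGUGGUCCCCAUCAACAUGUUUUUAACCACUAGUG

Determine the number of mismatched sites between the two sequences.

Mismatches occur at site 4 (G→U), site 9 (U→C), site 11 (C→A), site 12 (U→G), site 13 (G→C), site 16 (A→U), site 19 (G→U), site 21 (G→C), site 26 (U→C), site 31 (A→U), site 34 (A→U), site 36 (C→U), site 42 (G→A), site 45 (C→A), site 47 (C→U), site 48 (A→G).
That gives 16 mismatches out of 48 aligned sites, so the Hamming distance is 16.

16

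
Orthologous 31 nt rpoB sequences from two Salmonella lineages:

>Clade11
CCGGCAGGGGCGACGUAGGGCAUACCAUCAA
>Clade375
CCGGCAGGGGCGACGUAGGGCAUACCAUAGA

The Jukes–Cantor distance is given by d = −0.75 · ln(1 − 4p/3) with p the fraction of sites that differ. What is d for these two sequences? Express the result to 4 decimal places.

0.0675

Mismatches occur at site 29 (C/A), site 30 (A/G).
p = 2/31 = 0.064516.
d = −0.75 · ln(1 − (4/3)·0.064516) = −0.75 · ln(0.913979) = −0.75 · (-0.089948) = 0.0675.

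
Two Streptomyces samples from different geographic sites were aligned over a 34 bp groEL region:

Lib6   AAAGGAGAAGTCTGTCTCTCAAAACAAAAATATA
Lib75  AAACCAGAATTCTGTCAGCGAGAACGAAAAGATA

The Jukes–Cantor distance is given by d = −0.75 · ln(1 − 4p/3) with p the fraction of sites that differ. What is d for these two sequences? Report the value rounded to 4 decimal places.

0.3734

Differing sites — 4:G/C; 5:G/C; 10:G/T; 17:T/A; 18:C/G; 19:T/C; 20:C/G; 22:A/G; 26:A/G; 31:T/G.
p = 10/34 = 0.294118.
d = −0.75 · ln(1 − (4/3)·0.294118) = −0.75 · ln(0.607843) = −0.75 · (-0.497839) = 0.3734.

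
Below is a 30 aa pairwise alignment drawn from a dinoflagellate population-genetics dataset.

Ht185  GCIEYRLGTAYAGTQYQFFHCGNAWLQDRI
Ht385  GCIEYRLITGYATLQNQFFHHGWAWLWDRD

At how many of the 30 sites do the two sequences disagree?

The sequences differ at positions 8 (G/I), 10 (A/G), 13 (G/T), 14 (T/L), 16 (Y/N), 21 (C/H), 23 (N/W), 27 (Q/W), 30 (I/D).
That gives 9 mismatches out of 30 aligned sites, so the Hamming distance is 9.

9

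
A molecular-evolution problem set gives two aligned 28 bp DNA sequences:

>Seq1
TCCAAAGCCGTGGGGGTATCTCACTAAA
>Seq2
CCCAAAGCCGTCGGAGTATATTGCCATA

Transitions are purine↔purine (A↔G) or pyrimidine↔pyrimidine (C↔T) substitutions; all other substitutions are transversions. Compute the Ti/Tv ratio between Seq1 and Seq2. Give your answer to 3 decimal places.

1.667

The sequences differ at positions 1 (T/C, transition), 12 (G/C, transversion), 15 (G/A, transition), 20 (C/A, transversion), 22 (C/T, transition), 23 (A/G, transition), 25 (T/C, transition), 27 (A/T, transversion).
Of the 8 differences, 5 transitions and 3 transversions, so Ti/Tv = 5/3 = 1.667.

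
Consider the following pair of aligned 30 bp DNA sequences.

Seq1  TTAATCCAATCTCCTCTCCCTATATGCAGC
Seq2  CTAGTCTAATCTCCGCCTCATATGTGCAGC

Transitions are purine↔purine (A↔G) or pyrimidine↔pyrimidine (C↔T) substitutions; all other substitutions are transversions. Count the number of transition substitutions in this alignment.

Mismatches occur at site 1 (T→C, transition), site 4 (A→G, transition), site 7 (C→T, transition), site 15 (T→G, transversion), site 17 (T→C, transition), site 18 (C→T, transition), site 20 (C→A, transversion), site 24 (A→G, transition).
Of the 8 differences, 6 transitions and 2 transversions, so the answer is 6.

6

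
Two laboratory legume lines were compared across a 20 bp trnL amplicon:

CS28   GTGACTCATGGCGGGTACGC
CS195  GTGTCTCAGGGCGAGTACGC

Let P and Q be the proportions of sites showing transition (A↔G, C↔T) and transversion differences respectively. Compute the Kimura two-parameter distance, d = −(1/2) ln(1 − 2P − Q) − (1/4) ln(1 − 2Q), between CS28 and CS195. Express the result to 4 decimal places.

Mismatches occur at site 4 (A→T, transversion), site 9 (T→G, transversion), site 14 (G→A, transition).
Of the 3 differences, 1 transition and 2 transversions over 20 sites: P = 1/20 = 0.050000, Q = 2/20 = 0.100000.
d = −0.5·ln(0.800000) − 0.25·ln(0.800000) = −0.5·(-0.223144) − 0.25·(-0.223144) = 0.1674.

0.1674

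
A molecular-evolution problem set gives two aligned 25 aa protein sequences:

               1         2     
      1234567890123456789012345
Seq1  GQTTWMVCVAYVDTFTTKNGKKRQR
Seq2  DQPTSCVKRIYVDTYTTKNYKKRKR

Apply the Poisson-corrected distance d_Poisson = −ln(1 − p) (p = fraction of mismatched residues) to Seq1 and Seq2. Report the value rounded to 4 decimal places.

0.5108

The sequences differ at positions 1 (G/D), 3 (T/P), 5 (W/S), 6 (M/C), 8 (C/K), 9 (V/R), 10 (A/I), 15 (F/Y), 20 (G/Y), 24 (Q/K).
p = 10/25 = 0.400000.
d = −ln(1 − 0.400000) = −ln(0.600000) = 0.5108.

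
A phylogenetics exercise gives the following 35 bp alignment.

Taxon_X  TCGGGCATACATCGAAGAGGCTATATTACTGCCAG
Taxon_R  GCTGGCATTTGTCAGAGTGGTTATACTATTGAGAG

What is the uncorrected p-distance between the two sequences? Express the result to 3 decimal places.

Differing sites — 1:T/G; 3:G/T; 9:A/T; 10:C/T; 11:A/G; 14:G/A; 15:A/G; 18:A/T; 21:C/T; 26:T/C; 29:C/T; 32:C/A; 33:C/G.
There are 13 differences over 35 sites, so p = 13/35 = 0.371.

0.371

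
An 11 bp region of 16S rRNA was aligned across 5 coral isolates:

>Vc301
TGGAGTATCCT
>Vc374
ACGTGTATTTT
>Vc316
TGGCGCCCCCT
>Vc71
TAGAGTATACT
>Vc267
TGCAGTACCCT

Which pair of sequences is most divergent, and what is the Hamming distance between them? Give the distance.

Pairwise Hamming distances:
  Vc301 vs Vc374: 5
  Vc301 vs Vc316: 4
  Vc301 vs Vc71: 2
  Vc301 vs Vc267: 2
  Vc374 vs Vc316: 8
  Vc374 vs Vc71: 5
  Vc374 vs Vc267: 7
  Vc316 vs Vc71: 6
  Vc316 vs Vc267: 4
  Vc71 vs Vc267: 4
The largest is 8, between Vc374 and Vc316.

8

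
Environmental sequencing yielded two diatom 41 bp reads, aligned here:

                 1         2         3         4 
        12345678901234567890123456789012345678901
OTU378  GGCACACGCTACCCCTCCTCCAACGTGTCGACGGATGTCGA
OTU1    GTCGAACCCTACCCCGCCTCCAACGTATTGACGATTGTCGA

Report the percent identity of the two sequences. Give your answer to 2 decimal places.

Differing sites — 2:G/T; 4:A/G; 5:C/A; 8:G/C; 16:T/G; 27:G/A; 29:C/T; 34:G/A; 35:A/T.
32 of the 41 sites match, so the percent identity is 32/41 × 100 = 78.05%.

78.05%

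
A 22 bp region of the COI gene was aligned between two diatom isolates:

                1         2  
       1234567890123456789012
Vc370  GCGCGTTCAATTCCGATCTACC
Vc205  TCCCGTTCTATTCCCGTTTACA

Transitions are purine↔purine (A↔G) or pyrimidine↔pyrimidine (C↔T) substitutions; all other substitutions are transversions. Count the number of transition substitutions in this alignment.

Mismatches occur at site 1 (G↔T, transversion), site 3 (G↔C, transversion), site 9 (A↔T, transversion), site 15 (G↔C, transversion), site 16 (A↔G, transition), site 18 (C↔T, transition), site 22 (C↔A, transversion).
Of the 7 differences, 2 transitions and 5 transversions, so the answer is 2.

2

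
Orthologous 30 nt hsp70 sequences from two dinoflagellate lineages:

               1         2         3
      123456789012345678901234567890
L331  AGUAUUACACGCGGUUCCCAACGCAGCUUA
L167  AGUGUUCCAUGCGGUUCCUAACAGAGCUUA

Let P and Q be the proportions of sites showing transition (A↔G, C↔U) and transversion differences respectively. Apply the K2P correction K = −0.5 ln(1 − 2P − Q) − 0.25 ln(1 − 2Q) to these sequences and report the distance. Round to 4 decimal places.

Mismatches occur at site 4 (A/G, transition), site 7 (A/C, transversion), site 10 (C/U, transition), site 19 (C/U, transition), site 23 (G/A, transition), site 24 (C/G, transversion).
Of the 6 differences, 4 transitions and 2 transversions over 30 sites: P = 4/30 = 0.133333, Q = 2/30 = 0.066667.
d = −0.5·ln(0.666667) − 0.25·ln(0.866666) = −0.5·(-0.405465) − 0.25·(-0.143102) = 0.2385.

0.2385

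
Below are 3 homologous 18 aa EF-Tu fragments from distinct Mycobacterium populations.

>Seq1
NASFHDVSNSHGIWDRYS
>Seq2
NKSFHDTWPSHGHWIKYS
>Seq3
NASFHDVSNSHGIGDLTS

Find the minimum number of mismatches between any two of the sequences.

Pairwise Hamming distances:
  Seq1 vs Seq2: 7
  Seq1 vs Seq3: 3
  Seq2 vs Seq3: 9
The smallest is 3, between Seq1 and Seq3.

3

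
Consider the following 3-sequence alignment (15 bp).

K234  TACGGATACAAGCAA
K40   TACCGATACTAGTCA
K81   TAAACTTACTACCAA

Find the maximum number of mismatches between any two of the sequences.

Pairwise Hamming distances:
  K234 vs K40: 4
  K234 vs K81: 6
  K40 vs K81: 7
The largest is 7, between K40 and K81.

7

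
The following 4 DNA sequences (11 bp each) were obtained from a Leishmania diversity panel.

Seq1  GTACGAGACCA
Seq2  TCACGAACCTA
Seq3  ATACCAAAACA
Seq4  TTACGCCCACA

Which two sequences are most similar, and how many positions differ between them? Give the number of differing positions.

4

Pairwise Hamming distances:
  Seq1 vs Seq2: 5
  Seq1 vs Seq3: 4
  Seq1 vs Seq4: 5
  Seq2 vs Seq3: 6
  Seq2 vs Seq4: 5
  Seq3 vs Seq4: 5
The smallest is 4, between Seq1 and Seq3.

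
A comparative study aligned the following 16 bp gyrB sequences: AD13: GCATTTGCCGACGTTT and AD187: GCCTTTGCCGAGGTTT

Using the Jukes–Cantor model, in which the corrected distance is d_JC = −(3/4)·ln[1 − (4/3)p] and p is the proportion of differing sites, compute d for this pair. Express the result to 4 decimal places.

Differing sites — 3:A/C; 12:C/G.
p = 2/16 = 0.125000.
d = −0.75 · ln(1 − (4/3)·0.125000) = −0.75 · ln(0.833333) = −0.75 · (-0.182322) = 0.1367.

0.1367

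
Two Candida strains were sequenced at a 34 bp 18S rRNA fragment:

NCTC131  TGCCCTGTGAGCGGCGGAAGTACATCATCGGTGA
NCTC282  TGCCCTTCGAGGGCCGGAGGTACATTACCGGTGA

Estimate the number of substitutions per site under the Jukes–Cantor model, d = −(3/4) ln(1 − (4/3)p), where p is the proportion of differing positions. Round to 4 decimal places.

0.2407

Differing sites — 7:G/T; 8:T/C; 12:C/G; 14:G/C; 19:A/G; 26:C/T; 28:T/C.
p = 7/34 = 0.205882.
d = −0.75 · ln(1 − (4/3)·0.205882) = −0.75 · ln(0.725491) = −0.75 · (-0.320907) = 0.2407.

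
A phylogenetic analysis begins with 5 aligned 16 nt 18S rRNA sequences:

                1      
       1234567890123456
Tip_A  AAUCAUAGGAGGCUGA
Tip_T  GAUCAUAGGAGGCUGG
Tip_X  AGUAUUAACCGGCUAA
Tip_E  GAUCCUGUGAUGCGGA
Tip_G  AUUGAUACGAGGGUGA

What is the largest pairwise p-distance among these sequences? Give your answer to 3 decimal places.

Pairwise Hamming distances:
  Tip_A vs Tip_T: 2
  Tip_A vs Tip_X: 7
  Tip_A vs Tip_E: 6
  Tip_A vs Tip_G: 4
  Tip_T vs Tip_X: 9
  Tip_T vs Tip_E: 6
  Tip_T vs Tip_G: 6
  Tip_X vs Tip_E: 11
  Tip_X vs Tip_G: 8
  Tip_E vs Tip_G: 9
The largest is 11 mismatches, between Tip_X and Tip_E; p = 11/16 = 0.688.

0.688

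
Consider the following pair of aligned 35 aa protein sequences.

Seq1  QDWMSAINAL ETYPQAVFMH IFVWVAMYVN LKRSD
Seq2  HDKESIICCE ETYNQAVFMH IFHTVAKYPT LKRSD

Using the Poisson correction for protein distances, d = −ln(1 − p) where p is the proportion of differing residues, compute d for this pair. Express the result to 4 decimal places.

Mismatches occur at site 1 (Q/H), site 3 (W/K), site 4 (M/E), site 6 (A/I), site 8 (N/C), site 9 (A/C), site 10 (L/E), site 14 (P/N), site 23 (V/H), site 24 (W/T), site 27 (M/K), site 29 (V/P), site 30 (N/T).
p = 13/35 = 0.371429.
d = −ln(1 − 0.371429) = −ln(0.628571) = 0.4643.

0.4643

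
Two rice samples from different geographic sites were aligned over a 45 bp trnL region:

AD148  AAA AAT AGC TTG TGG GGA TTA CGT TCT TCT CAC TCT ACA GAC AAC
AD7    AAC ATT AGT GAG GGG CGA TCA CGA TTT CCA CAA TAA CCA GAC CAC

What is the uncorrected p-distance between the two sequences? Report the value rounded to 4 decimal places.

0.3778

Differing sites — 3:A/C; 5:A/T; 9:C/T; 10:T/G; 11:T/A; 13:T/G; 16:G/C; 20:T/C; 24:T/A; 26:C/T; 28:T/C; 30:T/A; 33:C/A; 35:C/A; 36:T/A; 37:A/C; 43:A/C.
There are 17 differences over 45 sites, so p = 17/45 = 0.3778.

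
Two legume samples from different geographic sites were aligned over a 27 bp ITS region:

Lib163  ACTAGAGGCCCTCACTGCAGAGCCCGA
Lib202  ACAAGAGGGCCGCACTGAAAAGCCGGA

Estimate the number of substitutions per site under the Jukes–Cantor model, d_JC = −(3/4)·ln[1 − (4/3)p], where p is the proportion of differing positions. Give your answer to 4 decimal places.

Mismatches occur at site 3 (T↔A), site 9 (C↔G), site 12 (T↔G), site 18 (C↔A), site 20 (G↔A), site 25 (C↔G).
p = 6/27 = 0.222222.
d = −0.75 · ln(1 − (4/3)·0.222222) = −0.75 · ln(0.703704) = −0.75 · (-0.351397) = 0.2635.

0.2635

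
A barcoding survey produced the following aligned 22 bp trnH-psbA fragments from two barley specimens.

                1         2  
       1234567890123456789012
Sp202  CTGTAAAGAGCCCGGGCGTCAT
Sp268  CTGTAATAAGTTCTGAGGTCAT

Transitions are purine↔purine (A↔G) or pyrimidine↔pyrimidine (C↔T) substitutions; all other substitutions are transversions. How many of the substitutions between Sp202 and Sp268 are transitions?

4

Differing sites — 7:A/T (Tv); 8:G/A (Ti); 11:C/T (Ti); 12:C/T (Ti); 14:G/T (Tv); 16:G/A (Ti); 17:C/G (Tv).
Of the 7 differences, 4 transitions and 3 transversions, so the answer is 4.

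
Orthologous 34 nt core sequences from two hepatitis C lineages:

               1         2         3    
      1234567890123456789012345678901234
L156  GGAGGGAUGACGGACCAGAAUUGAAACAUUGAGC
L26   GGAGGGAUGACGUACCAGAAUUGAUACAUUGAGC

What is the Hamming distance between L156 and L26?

2

Mismatches occur at site 13 (G→U), site 25 (A→U).
That gives 2 mismatches out of 34 aligned sites, so the Hamming distance is 2.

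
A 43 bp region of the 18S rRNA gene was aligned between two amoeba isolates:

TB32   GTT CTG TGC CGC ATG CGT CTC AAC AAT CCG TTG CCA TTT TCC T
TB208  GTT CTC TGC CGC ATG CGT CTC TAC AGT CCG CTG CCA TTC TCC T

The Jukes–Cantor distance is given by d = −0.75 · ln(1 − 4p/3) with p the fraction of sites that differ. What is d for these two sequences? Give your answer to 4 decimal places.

0.1263

Differing sites — 6:G/C; 22:A/T; 26:A/G; 31:T/C; 39:T/C.
p = 5/43 = 0.116279.
d = −0.75 · ln(1 − (4/3)·0.116279) = −0.75 · ln(0.844961) = −0.75 · (-0.168465) = 0.1263.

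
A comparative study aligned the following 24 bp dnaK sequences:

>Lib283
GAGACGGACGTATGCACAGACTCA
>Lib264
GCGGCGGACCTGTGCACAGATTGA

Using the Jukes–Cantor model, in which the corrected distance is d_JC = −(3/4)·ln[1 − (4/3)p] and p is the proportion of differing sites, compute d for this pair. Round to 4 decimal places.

Mismatches occur at site 2 (A↔C), site 4 (A↔G), site 10 (G↔C), site 12 (A↔G), site 21 (C↔T), site 23 (C↔G).
p = 6/24 = 0.250000.
d = −0.75 · ln(1 − (4/3)·0.250000) = −0.75 · ln(0.666667) = −0.75 · (-0.405465) = 0.3041.

0.3041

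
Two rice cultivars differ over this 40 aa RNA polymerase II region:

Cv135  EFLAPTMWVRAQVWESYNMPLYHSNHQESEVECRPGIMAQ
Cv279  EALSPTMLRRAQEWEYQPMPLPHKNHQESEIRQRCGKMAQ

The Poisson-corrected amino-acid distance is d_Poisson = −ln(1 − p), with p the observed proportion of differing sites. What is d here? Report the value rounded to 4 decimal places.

0.4700

Mismatches occur at site 2 (F→A), site 4 (A→S), site 8 (W→L), site 9 (V→R), site 13 (V→E), site 16 (S→Y), site 17 (Y→Q), site 18 (N→P), site 22 (Y→P), site 24 (S→K), site 31 (V→I), site 32 (E→R), site 33 (C→Q), site 35 (P→C), site 37 (I→K).
p = 15/40 = 0.375000.
d = −ln(1 − 0.375000) = −ln(0.625000) = 0.4700.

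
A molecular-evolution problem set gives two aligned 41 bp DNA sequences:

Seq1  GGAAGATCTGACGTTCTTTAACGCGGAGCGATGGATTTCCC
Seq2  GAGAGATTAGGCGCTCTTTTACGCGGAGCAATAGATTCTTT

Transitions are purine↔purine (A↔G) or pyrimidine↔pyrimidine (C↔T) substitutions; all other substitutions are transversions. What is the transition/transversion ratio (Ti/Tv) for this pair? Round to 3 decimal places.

5.500

Differing sites — 2:G/A (Ti); 3:A/G (Ti); 8:C/T (Ti); 9:T/A (Tv); 11:A/G (Ti); 14:T/C (Ti); 20:A/T (Tv); 30:G/A (Ti); 33:G/A (Ti); 38:T/C (Ti); 39:C/T (Ti); 40:C/T (Ti); 41:C/T (Ti).
Of the 13 differences, 11 transitions and 2 transversions, so Ti/Tv = 11/2 = 5.500.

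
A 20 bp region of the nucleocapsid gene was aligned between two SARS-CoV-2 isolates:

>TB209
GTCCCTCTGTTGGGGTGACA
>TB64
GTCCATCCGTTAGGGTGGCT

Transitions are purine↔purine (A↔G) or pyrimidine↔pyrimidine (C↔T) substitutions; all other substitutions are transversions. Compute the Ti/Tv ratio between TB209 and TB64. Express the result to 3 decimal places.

1.500

Differing sites — 5:C/A (Tv); 8:T/C (Ti); 12:G/A (Ti); 18:A/G (Ti); 20:A/T (Tv).
Of the 5 differences, 3 transitions and 2 transversions, so Ti/Tv = 3/2 = 1.500.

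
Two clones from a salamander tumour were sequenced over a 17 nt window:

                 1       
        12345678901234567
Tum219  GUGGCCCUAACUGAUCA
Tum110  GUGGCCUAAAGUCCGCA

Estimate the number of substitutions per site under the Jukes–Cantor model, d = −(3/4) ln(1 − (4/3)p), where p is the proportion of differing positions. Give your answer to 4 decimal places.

Differing sites — 7:C/U; 8:U/A; 11:C/G; 13:G/C; 14:A/C; 15:U/G.
p = 6/17 = 0.352941.
d = −0.75 · ln(1 − (4/3)·0.352941) = −0.75 · ln(0.529412) = −0.75 · (-0.635988) = 0.4770.

0.4770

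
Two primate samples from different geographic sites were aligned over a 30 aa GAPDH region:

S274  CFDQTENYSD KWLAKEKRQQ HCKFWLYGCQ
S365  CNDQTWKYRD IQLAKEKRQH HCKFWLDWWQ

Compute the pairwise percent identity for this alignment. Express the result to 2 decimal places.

66.67%

Differing sites — 2:F/N; 6:E/W; 7:N/K; 9:S/R; 11:K/I; 12:W/Q; 20:Q/H; 27:Y/D; 28:G/W; 29:C/W.
20 of the 30 sites match, so the percent identity is 20/30 × 100 = 66.67%.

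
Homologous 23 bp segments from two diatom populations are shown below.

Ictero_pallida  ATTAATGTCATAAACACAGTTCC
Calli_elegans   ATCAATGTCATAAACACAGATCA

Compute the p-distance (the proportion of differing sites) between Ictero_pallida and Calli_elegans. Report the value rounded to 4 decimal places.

0.1304

The sequences differ at positions 3 (T/C), 20 (T/A), 23 (C/A).
There are 3 differences over 23 sites, so p = 3/23 = 0.1304.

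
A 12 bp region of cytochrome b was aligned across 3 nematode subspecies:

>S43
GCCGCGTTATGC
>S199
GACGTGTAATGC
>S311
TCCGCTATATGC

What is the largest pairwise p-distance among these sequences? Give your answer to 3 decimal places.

0.500

Pairwise Hamming distances:
  S43 vs S199: 3
  S43 vs S311: 3
  S199 vs S311: 6
The largest is 6 mismatches, between S199 and S311; p = 6/12 = 0.500.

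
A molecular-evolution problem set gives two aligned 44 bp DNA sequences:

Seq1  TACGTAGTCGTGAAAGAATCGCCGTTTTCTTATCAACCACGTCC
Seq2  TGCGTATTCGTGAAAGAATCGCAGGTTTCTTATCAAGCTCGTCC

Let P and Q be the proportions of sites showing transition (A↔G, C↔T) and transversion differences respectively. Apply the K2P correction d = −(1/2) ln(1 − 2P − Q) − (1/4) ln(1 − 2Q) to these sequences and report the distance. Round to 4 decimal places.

The sequences differ at positions 2 (A/G, transition), 7 (G/T, transversion), 23 (C/A, transversion), 25 (T/G, transversion), 37 (C/G, transversion), 39 (A/T, transversion).
Of the 6 differences, 1 transition and 5 transversions over 44 sites: P = 1/44 = 0.022727, Q = 5/44 = 0.113636.
d = −0.5·ln(0.840910) − 0.25·ln(0.772728) = −0.5·(-0.173271) − 0.25·(-0.257828) = 0.1511.

0.1511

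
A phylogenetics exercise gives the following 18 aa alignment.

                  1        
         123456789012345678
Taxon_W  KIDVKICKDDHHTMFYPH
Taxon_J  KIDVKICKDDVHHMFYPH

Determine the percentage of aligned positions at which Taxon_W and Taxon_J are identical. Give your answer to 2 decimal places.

88.89%

Differing sites — 11:H/V; 13:T/H.
16 of the 18 sites match, so the percent identity is 16/18 × 100 = 88.89%.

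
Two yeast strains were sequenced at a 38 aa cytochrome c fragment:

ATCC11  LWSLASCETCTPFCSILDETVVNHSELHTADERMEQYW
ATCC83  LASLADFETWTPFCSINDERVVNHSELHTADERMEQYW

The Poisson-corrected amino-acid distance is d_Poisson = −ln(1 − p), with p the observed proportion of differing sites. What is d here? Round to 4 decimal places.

Mismatches occur at site 2 (W/A), site 6 (S/D), site 7 (C/F), site 10 (C/W), site 17 (L/N), site 20 (T/R).
p = 6/38 = 0.157895.
d = −ln(1 − 0.157895) = −ln(0.842105) = 0.1719.

0.1719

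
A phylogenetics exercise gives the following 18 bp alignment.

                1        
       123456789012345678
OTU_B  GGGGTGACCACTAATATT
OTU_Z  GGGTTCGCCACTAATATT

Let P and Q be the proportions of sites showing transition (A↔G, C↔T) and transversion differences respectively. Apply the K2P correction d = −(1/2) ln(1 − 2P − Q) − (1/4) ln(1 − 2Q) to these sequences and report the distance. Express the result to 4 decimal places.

The sequences differ at positions 4 (G/T, transversion), 6 (G/C, transversion), 7 (A/G, transition).
Of the 3 differences, 1 transition and 2 transversions over 18 sites: P = 1/18 = 0.055556, Q = 2/18 = 0.111111.
d = −0.5·ln(0.777777) − 0.25·ln(0.777778) = −0.5·(-0.251315) − 0.25·(-0.251314) = 0.1885.

0.1885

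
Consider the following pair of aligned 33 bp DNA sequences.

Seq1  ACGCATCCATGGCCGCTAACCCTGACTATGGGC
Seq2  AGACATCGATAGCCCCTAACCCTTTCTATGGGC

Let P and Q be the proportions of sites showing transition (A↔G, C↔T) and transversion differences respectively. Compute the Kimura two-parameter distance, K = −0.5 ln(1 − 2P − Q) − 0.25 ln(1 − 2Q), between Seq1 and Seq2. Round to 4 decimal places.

0.2495

Mismatches occur at site 2 (C↔G, transversion), site 3 (G↔A, transition), site 8 (C↔G, transversion), site 11 (G↔A, transition), site 15 (G↔C, transversion), site 24 (G↔T, transversion), site 25 (A↔T, transversion).
Of the 7 differences, 2 transitions and 5 transversions over 33 sites: P = 2/33 = 0.060606, Q = 5/33 = 0.151515.
d = −0.5·ln(0.727273) − 0.25·ln(0.696970) = −0.5·(-0.318453) − 0.25·(-0.361013) = 0.2495.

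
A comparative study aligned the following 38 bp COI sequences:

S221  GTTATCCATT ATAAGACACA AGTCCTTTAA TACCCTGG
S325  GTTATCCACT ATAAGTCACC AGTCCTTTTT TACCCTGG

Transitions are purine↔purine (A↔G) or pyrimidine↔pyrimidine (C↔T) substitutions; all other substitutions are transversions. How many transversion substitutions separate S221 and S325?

4

Mismatches occur at site 9 (T/C, transition), site 16 (A/T, transversion), site 20 (A/C, transversion), site 29 (A/T, transversion), site 30 (A/T, transversion).
Of the 5 differences, 1 transition and 4 transversions, so the answer is 4.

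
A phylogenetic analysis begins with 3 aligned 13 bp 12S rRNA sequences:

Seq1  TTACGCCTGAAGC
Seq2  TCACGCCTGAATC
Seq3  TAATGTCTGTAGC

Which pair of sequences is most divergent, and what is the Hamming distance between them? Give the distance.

Pairwise Hamming distances:
  Seq1 vs Seq2: 2
  Seq1 vs Seq3: 4
  Seq2 vs Seq3: 5
The largest is 5, between Seq2 and Seq3.

5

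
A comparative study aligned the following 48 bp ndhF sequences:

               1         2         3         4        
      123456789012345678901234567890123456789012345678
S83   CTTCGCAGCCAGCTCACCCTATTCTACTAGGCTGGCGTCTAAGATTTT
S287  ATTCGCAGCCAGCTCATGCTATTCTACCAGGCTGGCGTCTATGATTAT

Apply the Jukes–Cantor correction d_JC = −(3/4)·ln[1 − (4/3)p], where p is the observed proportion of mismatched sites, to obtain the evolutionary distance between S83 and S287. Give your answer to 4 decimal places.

0.1367

Mismatches occur at site 1 (C/A), site 17 (C/T), site 18 (C/G), site 28 (T/C), site 42 (A/T), site 47 (T/A).
p = 6/48 = 0.125000.
d = −0.75 · ln(1 − (4/3)·0.125000) = −0.75 · ln(0.833333) = −0.75 · (-0.182322) = 0.1367.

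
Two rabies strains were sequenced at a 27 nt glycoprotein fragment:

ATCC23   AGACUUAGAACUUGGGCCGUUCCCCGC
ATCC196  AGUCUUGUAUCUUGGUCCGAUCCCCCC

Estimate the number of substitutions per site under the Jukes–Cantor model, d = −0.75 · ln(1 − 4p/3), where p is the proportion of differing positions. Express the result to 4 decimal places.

0.3181

The sequences differ at positions 3 (A/U), 7 (A/G), 8 (G/U), 10 (A/U), 16 (G/U), 20 (U/A), 26 (G/C).
p = 7/27 = 0.259259.
d = −0.75 · ln(1 − (4/3)·0.259259) = −0.75 · ln(0.654321) = −0.75 · (-0.424157) = 0.3181.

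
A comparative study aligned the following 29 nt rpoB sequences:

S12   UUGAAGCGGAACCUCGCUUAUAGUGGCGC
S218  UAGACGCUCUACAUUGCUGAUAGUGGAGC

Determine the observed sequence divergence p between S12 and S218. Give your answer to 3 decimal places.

0.310

Differing sites — 2:U/A; 5:A/C; 8:G/U; 9:G/C; 10:A/U; 13:C/A; 15:C/U; 19:U/G; 27:C/A.
There are 9 differences over 29 sites, so p = 9/29 = 0.310.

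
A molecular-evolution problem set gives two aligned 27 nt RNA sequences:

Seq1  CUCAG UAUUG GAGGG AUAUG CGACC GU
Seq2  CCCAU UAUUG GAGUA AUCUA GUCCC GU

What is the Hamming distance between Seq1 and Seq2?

The sequences differ at positions 2 (U/C), 5 (G/U), 14 (G/U), 15 (G/A), 18 (A/C), 20 (G/A), 21 (C/G), 22 (G/U), 23 (A/C).
That gives 9 mismatches out of 27 aligned sites, so the Hamming distance is 9.

9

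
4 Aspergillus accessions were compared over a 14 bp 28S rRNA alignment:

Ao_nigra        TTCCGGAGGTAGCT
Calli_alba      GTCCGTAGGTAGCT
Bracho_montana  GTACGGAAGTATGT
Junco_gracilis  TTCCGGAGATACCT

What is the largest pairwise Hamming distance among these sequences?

Pairwise Hamming distances:
  Ao_nigra vs Calli_alba: 2
  Ao_nigra vs Bracho_montana: 5
  Ao_nigra vs Junco_gracilis: 2
  Calli_alba vs Bracho_montana: 5
  Calli_alba vs Junco_gracilis: 4
  Bracho_montana vs Junco_gracilis: 6
The largest is 6, between Bracho_montana and Junco_gracilis.

6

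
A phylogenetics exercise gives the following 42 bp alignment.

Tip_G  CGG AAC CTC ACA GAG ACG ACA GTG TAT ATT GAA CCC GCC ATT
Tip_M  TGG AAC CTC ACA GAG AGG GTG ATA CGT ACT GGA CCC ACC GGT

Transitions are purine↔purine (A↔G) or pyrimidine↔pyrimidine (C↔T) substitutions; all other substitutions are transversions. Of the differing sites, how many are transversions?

The sequences differ at positions 1 (C/T, transition), 17 (C/G, transversion), 19 (A/G, transition), 20 (C/T, transition), 21 (A/G, transition), 22 (G/A, transition), 24 (G/A, transition), 25 (T/C, transition), 26 (A/G, transition), 29 (T/C, transition), 32 (A/G, transition), 37 (G/A, transition), 40 (A/G, transition), 41 (T/G, transversion).
Of the 14 differences, 12 transitions and 2 transversions, so the answer is 2.

2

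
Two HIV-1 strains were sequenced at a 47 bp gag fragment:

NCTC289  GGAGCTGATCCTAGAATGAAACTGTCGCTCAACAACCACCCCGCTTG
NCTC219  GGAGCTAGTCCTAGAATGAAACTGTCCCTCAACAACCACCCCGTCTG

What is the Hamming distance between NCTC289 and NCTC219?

5

Mismatches occur at site 7 (G→A), site 8 (A→G), site 27 (G→C), site 44 (C→T), site 45 (T→C).
That gives 5 mismatches out of 47 aligned sites, so the Hamming distance is 5.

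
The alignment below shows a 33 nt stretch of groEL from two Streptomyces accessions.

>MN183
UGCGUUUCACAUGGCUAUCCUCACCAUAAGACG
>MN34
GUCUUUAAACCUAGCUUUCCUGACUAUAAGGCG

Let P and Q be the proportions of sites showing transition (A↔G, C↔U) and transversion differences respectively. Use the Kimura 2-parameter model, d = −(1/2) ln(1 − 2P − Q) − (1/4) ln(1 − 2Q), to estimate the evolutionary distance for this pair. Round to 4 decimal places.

0.4419

Differing sites — 1:U/G (Tv); 2:G/U (Tv); 4:G/U (Tv); 7:U/A (Tv); 8:C/A (Tv); 11:A/C (Tv); 13:G/A (Ti); 17:A/U (Tv); 22:C/G (Tv); 25:C/U (Ti); 31:A/G (Ti).
Of the 11 differences, 3 transitions and 8 transversions over 33 sites: P = 3/33 = 0.090909, Q = 8/33 = 0.242424.
d = −0.5·ln(0.575758) − 0.25·ln(0.515152) = −0.5·(-0.552068) − 0.25·(-0.663293) = 0.4419.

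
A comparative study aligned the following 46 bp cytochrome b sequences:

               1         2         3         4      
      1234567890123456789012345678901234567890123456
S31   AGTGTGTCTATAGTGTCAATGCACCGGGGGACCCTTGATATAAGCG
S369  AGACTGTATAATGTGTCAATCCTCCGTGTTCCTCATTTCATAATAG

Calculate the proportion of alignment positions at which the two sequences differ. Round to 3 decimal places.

0.391

The sequences differ at positions 3 (T/A), 4 (G/C), 8 (C/A), 11 (T/A), 12 (A/T), 21 (G/C), 23 (A/T), 27 (G/T), 29 (G/T), 30 (G/T), 31 (A/C), 33 (C/T), 35 (T/A), 37 (G/T), 38 (A/T), 39 (T/C), 44 (G/T), 45 (C/A).
There are 18 differences over 46 sites, so p = 18/46 = 0.391.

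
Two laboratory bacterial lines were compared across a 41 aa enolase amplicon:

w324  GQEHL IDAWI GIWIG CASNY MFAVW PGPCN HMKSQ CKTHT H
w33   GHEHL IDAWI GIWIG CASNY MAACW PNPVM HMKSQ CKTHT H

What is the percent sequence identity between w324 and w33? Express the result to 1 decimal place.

85.4%

The sequences differ at positions 2 (Q/H), 22 (F/A), 24 (V/C), 27 (G/N), 29 (C/V), 30 (N/M).
35 of the 41 sites match, so the percent identity is 35/41 × 100 = 85.4%.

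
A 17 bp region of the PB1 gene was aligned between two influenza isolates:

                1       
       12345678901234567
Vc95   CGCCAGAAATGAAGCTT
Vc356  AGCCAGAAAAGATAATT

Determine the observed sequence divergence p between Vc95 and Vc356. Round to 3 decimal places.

0.294

The sequences differ at positions 1 (C/A), 10 (T/A), 13 (A/T), 14 (G/A), 15 (C/A).
There are 5 differences over 17 sites, so p = 5/17 = 0.294.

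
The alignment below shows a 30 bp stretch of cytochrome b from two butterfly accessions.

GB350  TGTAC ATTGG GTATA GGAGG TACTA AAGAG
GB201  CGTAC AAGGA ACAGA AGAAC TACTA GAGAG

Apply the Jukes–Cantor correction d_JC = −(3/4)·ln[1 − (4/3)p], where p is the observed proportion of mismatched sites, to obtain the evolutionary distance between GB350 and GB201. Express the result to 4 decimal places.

Differing sites — 1:T/C; 7:T/A; 8:T/G; 10:G/A; 11:G/A; 12:T/C; 14:T/G; 16:G/A; 19:G/A; 20:G/C; 26:A/G.
p = 11/30 = 0.366667.
d = −0.75 · ln(1 − (4/3)·0.366667) = −0.75 · ln(0.511111) = −0.75 · (-0.671168) = 0.5034.

0.5034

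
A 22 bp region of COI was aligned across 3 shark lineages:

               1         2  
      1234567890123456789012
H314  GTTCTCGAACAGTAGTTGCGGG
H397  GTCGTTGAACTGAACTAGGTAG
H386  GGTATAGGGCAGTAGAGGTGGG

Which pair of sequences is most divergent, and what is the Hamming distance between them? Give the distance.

Pairwise Hamming distances:
  H314 vs H397: 10
  H314 vs H386: 8
  H397 vs H386: 14
The largest is 14, between H397 and H386.

14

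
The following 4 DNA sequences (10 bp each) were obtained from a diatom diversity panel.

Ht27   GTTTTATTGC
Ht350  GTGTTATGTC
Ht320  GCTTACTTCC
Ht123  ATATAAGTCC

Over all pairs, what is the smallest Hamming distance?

Pairwise Hamming distances:
  Ht27 vs Ht350: 3
  Ht27 vs Ht320: 4
  Ht27 vs Ht123: 5
  Ht350 vs Ht320: 6
  Ht350 vs Ht123: 6
  Ht320 vs Ht123: 5
The smallest is 3, between Ht27 and Ht350.

3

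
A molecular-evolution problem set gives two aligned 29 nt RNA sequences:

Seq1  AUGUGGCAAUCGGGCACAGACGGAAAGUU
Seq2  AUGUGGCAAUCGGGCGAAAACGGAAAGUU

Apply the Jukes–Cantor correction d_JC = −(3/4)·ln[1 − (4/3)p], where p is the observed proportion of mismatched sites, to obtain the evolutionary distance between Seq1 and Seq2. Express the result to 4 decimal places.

0.1113

Mismatches occur at site 16 (A/G), site 17 (C/A), site 19 (G/A).
p = 3/29 = 0.103448.
d = −0.75 · ln(1 − (4/3)·0.103448) = −0.75 · ln(0.862069) = −0.75 · (-0.148420) = 0.1113.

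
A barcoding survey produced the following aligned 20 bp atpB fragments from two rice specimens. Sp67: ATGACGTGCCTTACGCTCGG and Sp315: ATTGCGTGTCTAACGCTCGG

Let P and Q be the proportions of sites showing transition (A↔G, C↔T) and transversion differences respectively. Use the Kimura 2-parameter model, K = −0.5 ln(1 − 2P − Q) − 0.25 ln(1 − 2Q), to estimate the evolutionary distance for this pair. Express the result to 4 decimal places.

Mismatches occur at site 3 (G→T, transversion), site 4 (A→G, transition), site 9 (C→T, transition), site 12 (T→A, transversion).
Of the 4 differences, 2 transitions and 2 transversions over 20 sites: P = 2/20 = 0.100000, Q = 2/20 = 0.100000.
d = −0.5·ln(0.700000) − 0.25·ln(0.800000) = −0.5·(-0.356675) − 0.25·(-0.223144) = 0.2341.

0.2341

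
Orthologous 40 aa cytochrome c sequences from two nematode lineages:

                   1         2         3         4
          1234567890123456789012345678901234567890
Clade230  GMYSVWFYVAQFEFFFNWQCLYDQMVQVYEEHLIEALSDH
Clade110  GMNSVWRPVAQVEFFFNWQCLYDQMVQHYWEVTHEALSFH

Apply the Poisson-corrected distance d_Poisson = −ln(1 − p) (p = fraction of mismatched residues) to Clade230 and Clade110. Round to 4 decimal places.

Mismatches occur at site 3 (Y/N), site 7 (F/R), site 8 (Y/P), site 12 (F/V), site 28 (V/H), site 30 (E/W), site 32 (H/V), site 33 (L/T), site 34 (I/H), site 39 (D/F).
p = 10/40 = 0.250000.
d = −ln(1 − 0.250000) = −ln(0.750000) = 0.2877.

0.2877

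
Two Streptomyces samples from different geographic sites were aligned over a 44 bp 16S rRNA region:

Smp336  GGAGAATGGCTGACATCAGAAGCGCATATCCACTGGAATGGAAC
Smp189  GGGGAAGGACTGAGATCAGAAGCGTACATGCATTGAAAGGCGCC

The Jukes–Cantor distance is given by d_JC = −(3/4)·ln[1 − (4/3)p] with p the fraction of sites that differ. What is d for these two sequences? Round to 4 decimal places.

0.3756

Differing sites — 3:A/G; 7:T/G; 9:G/A; 14:C/G; 25:C/T; 27:T/C; 30:C/G; 33:C/T; 36:G/A; 39:T/G; 41:G/C; 42:A/G; 43:A/C.
p = 13/44 = 0.295455.
d = −0.75 · ln(1 − (4/3)·0.295455) = −0.75 · ln(0.606060) = −0.75 · (-0.500776) = 0.3756.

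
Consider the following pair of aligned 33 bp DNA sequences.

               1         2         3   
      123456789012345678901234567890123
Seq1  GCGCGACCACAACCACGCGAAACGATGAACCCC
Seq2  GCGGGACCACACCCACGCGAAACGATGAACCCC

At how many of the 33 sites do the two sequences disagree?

2

The sequences differ at positions 4 (C/G), 12 (A/C).
That gives 2 mismatches out of 33 aligned sites, so the Hamming distance is 2.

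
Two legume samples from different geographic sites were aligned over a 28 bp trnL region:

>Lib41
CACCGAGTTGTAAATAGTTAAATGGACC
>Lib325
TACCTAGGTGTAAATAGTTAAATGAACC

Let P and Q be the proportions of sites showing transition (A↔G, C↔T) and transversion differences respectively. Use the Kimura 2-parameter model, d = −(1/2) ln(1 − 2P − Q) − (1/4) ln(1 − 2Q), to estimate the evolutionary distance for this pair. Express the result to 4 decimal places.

The sequences differ at positions 1 (C/T, transition), 5 (G/T, transversion), 8 (T/G, transversion), 25 (G/A, transition).
Of the 4 differences, 2 transitions and 2 transversions over 28 sites: P = 2/28 = 0.071429, Q = 2/28 = 0.071429.
d = −0.5·ln(0.785713) − 0.25·ln(0.857142) = −0.5·(-0.241164) − 0.25·(-0.154152) = 0.1591.

0.1591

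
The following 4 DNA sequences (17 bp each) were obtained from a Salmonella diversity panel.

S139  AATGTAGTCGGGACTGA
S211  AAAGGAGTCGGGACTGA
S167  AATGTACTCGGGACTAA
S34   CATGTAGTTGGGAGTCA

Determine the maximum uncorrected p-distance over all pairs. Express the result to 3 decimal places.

0.353

Pairwise Hamming distances:
  S139 vs S211: 2
  S139 vs S167: 2
  S139 vs S34: 4
  S211 vs S167: 4
  S211 vs S34: 6
  S167 vs S34: 5
The largest is 6 mismatches, between S211 and S34; p = 6/17 = 0.353.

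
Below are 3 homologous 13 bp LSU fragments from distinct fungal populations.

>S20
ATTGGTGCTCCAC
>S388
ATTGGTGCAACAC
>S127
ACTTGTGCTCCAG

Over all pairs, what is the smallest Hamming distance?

2

Pairwise Hamming distances:
  S20 vs S388: 2
  S20 vs S127: 3
  S388 vs S127: 5
The smallest is 2, between S20 and S388.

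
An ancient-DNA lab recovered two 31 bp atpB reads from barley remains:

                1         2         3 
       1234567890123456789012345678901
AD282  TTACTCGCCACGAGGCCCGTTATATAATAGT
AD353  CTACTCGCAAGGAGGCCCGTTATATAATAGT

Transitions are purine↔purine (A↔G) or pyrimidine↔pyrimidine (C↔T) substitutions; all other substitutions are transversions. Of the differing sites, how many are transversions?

The sequences differ at positions 1 (T/C, transition), 9 (C/A, transversion), 11 (C/G, transversion).
Of the 3 differences, 1 transition and 2 transversions, so the answer is 2.

2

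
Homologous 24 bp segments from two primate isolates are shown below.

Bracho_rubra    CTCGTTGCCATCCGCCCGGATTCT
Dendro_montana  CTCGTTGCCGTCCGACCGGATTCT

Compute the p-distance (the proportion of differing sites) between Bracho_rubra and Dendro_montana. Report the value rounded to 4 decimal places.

Mismatches occur at site 10 (A/G), site 15 (C/A).
There are 2 differences over 24 sites, so p = 2/24 = 0.0833.

0.0833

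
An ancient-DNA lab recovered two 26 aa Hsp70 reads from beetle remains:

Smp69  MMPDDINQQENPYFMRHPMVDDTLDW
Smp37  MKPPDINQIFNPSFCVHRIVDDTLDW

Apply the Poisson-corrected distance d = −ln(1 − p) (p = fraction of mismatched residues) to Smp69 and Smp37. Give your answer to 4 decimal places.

Mismatches occur at site 2 (M/K), site 4 (D/P), site 9 (Q/I), site 10 (E/F), site 13 (Y/S), site 15 (M/C), site 16 (R/V), site 18 (P/R), site 19 (M/I).
p = 9/26 = 0.346154.
d = −ln(1 − 0.346154) = −ln(0.653846) = 0.4249.

0.4249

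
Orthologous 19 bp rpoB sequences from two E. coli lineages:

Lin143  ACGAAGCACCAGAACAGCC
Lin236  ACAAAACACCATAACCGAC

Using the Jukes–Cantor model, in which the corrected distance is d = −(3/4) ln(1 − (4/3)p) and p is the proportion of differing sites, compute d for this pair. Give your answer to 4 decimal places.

0.3241

Differing sites — 3:G/A; 6:G/A; 12:G/T; 16:A/C; 18:C/A.
p = 5/19 = 0.263158.
d = −0.75 · ln(1 − (4/3)·0.263158) = −0.75 · ln(0.649123) = −0.75 · (-0.432133) = 0.3241.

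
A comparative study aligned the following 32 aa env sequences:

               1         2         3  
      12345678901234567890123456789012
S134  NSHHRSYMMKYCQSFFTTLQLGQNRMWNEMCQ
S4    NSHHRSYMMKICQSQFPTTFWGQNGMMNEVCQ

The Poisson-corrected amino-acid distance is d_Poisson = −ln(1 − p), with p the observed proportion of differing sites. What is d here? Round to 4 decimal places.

0.3302

Differing sites — 11:Y/I; 15:F/Q; 17:T/P; 19:L/T; 20:Q/F; 21:L/W; 25:R/G; 27:W/M; 30:M/V.
p = 9/32 = 0.281250.
d = −ln(1 − 0.281250) = −ln(0.718750) = 0.3302.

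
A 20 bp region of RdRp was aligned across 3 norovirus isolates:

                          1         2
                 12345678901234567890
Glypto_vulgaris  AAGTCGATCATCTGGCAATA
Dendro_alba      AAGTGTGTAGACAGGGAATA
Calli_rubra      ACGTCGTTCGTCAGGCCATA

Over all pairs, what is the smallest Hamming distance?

5

Pairwise Hamming distances:
  Glypto_vulgaris vs Dendro_alba: 8
  Glypto_vulgaris vs Calli_rubra: 5
  Dendro_alba vs Calli_rubra: 8
The smallest is 5, between Glypto_vulgaris and Calli_rubra.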